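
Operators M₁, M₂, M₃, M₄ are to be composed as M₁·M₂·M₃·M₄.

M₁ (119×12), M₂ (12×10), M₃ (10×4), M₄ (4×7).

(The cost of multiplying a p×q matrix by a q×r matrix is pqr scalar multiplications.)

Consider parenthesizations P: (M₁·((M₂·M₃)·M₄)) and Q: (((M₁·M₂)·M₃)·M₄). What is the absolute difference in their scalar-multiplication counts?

11560

Order P = (M₁·((M₂·M₃)·M₄)): (M₂·M₃): 12×10 by 10×4 → 12×4, cost 12·10·4 = 480; ((M₂·M₃)·M₄): 12×4 by 4×7 → 12×7, cost 12·4·7 = 336; cumulative 816; (M₁·((M₂·M₃)·M₄)): 119×12 by 12×7 → 119×7, cost 119·12·7 = 9996; cumulative 10812. Total 10812.
Order Q = (((M₁·M₂)·M₃)·M₄): (M₁·M₂): 119×12 by 12×10 → 119×10, cost 119·12·10 = 14280; ((M₁·M₂)·M₃): 119×10 by 10×4 → 119×4, cost 119·10·4 = 4760; cumulative 19040; (((M₁·M₂)·M₃)·M₄): 119×4 by 4×7 → 119×7, cost 119·4·7 = 3332; cumulative 22372. Total 22372.
Difference: |10812 − 22372| = 11560.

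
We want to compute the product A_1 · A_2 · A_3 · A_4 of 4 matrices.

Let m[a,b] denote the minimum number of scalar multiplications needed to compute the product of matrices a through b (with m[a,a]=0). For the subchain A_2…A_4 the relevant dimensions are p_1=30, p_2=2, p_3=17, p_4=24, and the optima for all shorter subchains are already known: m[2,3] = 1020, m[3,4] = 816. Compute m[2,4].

2256

m[2,4] = min over k∈[2,3] of m[2,k]+m[k+1,4]+p_{1}·p_k·p_{4}.
k=2: 0 + 816 + 30·2·24 = 2256; k=3: 1020 + 0 + 30·17·24 = 13260.
Minimum: 2256 at k=2.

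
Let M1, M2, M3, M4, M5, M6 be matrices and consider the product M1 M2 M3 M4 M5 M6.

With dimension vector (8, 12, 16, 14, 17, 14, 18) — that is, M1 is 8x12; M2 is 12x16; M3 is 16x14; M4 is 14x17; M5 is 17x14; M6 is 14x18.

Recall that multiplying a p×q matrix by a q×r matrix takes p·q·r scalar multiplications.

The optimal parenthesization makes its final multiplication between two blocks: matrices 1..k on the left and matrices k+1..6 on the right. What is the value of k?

5

Adjacent pairs: M1M2 = 8·12·16 = 1536; M2M3 = 12·16·14 = 2688; M3M4 = 16·14·17 = 3808; M4M5 = 14·17·14 = 3332; M5M6 = 17·14·18 = 4284.
Length 3: M1..M3: k=1: 0+2688+8·12·14=4032; k=2: 1536+0+8·16·14=3328 → min 3328 | M2..M4: k=2: 0+3808+12·16·17=7072; k=3: 2688+0+12·14·17=5544 → min 5544 | M3..M5: k=3: 0+3332+16·14·14=6468; k=4: 3808+0+16·17·14=7616 → min 6468 | M4..M6: k=4: 0+4284+14·17·18=8568; k=5: 3332+0+14·14·18=6860 → min 6860.
Length 4: M1..M4: k=1: 0+5544+8·12·17=7176; k=2: 1536+3808+8·16·17=7520; k=3: 3328+0+8·14·17=5232 → min 5232 | M2..M5: k=2: 0+6468+12·16·14=9156; k=3: 2688+3332+12·14·14=8372; k=4: 5544+0+12·17·14=8400 → min 8372 | M3..M6: k=3: 0+6860+16·14·18=10892; k=4: 3808+4284+16·17·18=12988; k=5: 6468+0+16·14·18=10500 → min 10500.
Length 5: M1..M5: k=1: 0+8372+8·12·14=9716; k=2: 1536+6468+8·16·14=9796; k=3: 3328+3332+8·14·14=8228; k=4: 5232+0+8·17·14=7136 → min 7136 | M2..M6: k=2: 0+10500+12·16·18=13956; k=3: 2688+6860+12·14·18=12572; k=4: 5544+4284+12·17·18=13500; k=5: 8372+0+12·14·18=11396 → min 11396.
Top-level splits: k=1: (M1..M1)·(M2..M6) → 0+11396+8·12·18 = 13124; k=2: (M1..M2)·(M3..M6) → 1536+10500+8·16·18 = 14340; k=3: (M1..M3)·(M4..M6) → 3328+6860+8·14·18 = 12204; k=4: (M1..M4)·(M5..M6) → 5232+4284+8·17·18 = 11964; k=5: (M1..M5)·(M6..M6) → 7136+0+8·14·18 = 9152.
Best split is after M5, i.e. k = 5.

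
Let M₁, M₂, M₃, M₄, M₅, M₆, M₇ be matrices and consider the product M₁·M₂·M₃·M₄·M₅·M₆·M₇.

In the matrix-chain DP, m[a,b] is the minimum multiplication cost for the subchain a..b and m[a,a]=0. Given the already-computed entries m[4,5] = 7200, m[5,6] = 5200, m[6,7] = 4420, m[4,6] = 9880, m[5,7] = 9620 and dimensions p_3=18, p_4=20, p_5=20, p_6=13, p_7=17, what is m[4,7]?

m[4,7] = min over k∈[4,6] of m[4,k]+m[k+1,7]+p_{3}·p_k·p_{7}.
k=4: 0 + 9620 + 18·20·17 = 15740; k=5: 7200 + 4420 + 18·20·17 = 17740; k=6: 9880 + 0 + 18·13·17 = 13858.
Minimum: 13858 at k=6.

13858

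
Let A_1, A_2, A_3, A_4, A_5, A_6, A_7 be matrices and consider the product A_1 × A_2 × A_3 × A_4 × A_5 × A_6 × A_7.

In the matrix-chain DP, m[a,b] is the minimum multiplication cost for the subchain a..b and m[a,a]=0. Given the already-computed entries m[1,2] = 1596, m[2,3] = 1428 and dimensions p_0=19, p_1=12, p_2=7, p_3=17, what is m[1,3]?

m[1,3] = min over k∈[1,2] of m[1,k]+m[k+1,3]+p_{0}·p_k·p_{3}.
k=1: 0 + 1428 + 19·12·17 = 5304; k=2: 1596 + 0 + 19·7·17 = 3857.
Minimum: 3857 at k=2.

3857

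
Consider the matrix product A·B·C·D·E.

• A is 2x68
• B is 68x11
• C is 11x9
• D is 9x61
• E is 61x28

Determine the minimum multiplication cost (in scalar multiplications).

Adjacent pairs: AB = 2·68·11 = 1496; BC = 68·11·9 = 6732; CD = 11·9·61 = 6039; DE = 9·61·28 = 15372.
Length 3: A..C: k=1: 0+6732+2·68·9=7956; k=2: 1496+0+2·11·9=1694 → min 1694 | B..D: k=2: 0+6039+68·11·61=51667; k=3: 6732+0+68·9·61=44064 → min 44064 | C..E: k=3: 0+15372+11·9·28=18144; k=4: 6039+0+11·61·28=24827 → min 18144.
Length 4: A..D: k=1: 0+44064+2·68·61=52360; k=2: 1496+6039+2·11·61=8877; k=3: 1694+0+2·9·61=2792 → min 2792 | B..E: k=2: 0+18144+68·11·28=39088; k=3: 6732+15372+68·9·28=39240; k=4: 44064+0+68·61·28=160208 → min 39088.
Length 5: A..E: k=1: 0+39088+2·68·28=42896; k=2: 1496+18144+2·11·28=20256; k=3: 1694+15372+2·9·28=17570; k=4: 2792+0+2·61·28=6208 → min 6208.
Optimal order: ((((A·B)·C)·D)·E) with cost 6208.

6208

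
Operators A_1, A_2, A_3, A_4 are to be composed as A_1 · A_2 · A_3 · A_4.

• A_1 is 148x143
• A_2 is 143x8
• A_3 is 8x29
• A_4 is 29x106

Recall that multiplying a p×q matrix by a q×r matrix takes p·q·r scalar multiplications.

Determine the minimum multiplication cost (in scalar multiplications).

319408

Adjacent pairs: A_1A_2 = 148·143·8 = 169312; A_2A_3 = 143·8·29 = 33176; A_3A_4 = 8·29·106 = 24592.
Length 3: A_1..A_3: k=1: 0+33176+148·143·29=646932; k=2: 169312+0+148·8·29=203648 → min 203648 | A_2..A_4: k=2: 0+24592+143·8·106=145856; k=3: 33176+0+143·29·106=472758 → min 145856.
Length 4: A_1..A_4: k=1: 0+145856+148·143·106=2389240; k=2: 169312+24592+148·8·106=319408; k=3: 203648+0+148·29·106=658600 → min 319408.
Optimal order: ((A_1 · A_2) · (A_3 · A_4)) with cost 319408.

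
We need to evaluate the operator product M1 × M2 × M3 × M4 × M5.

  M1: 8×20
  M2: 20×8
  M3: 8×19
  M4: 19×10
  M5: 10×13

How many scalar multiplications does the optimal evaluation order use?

Adjacent pairs: M1M2 = 8·20·8 = 1280; M2M3 = 20·8·19 = 3040; M3M4 = 8·19·10 = 1520; M4M5 = 19·10·13 = 2470.
Length 3: M1..M3: k=1: 0+3040+8·20·19=6080; k=2: 1280+0+8·8·19=2496 → min 2496 | M2..M4: k=2: 0+1520+20·8·10=3120; k=3: 3040+0+20·19·10=6840 → min 3120 | M3..M5: k=3: 0+2470+8·19·13=4446; k=4: 1520+0+8·10·13=2560 → min 2560.
Length 4: M1..M4: k=1: 0+3120+8·20·10=4720; k=2: 1280+1520+8·8·10=3440; k=3: 2496+0+8·19·10=4016 → min 3440 | M2..M5: k=2: 0+2560+20·8·13=4640; k=3: 3040+2470+20·19·13=10450; k=4: 3120+0+20·10·13=5720 → min 4640.
Length 5: M1..M5: k=1: 0+4640+8·20·13=6720; k=2: 1280+2560+8·8·13=4672; k=3: 2496+2470+8·19·13=6942; k=4: 3440+0+8·10·13=4480 → min 4480.
Optimal order: (((M1 × M2) × (M3 × M4)) × M5) with cost 4480.

4480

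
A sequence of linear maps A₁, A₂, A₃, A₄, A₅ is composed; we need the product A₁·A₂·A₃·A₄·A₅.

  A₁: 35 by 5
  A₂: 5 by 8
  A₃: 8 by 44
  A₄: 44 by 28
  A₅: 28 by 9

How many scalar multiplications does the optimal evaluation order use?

10755

Adjacent pairs: A₁A₂ = 35·5·8 = 1400; A₂A₃ = 5·8·44 = 1760; A₃A₄ = 8·44·28 = 9856; A₄A₅ = 44·28·9 = 11088.
Length 3: A₁..A₃: k=1: 0+1760+35·5·44=9460; k=2: 1400+0+35·8·44=13720 → min 9460 | A₂..A₄: k=2: 0+9856+5·8·28=10976; k=3: 1760+0+5·44·28=7920 → min 7920 | A₃..A₅: k=3: 0+11088+8·44·9=14256; k=4: 9856+0+8·28·9=11872 → min 11872.
Length 4: A₁..A₄: k=1: 0+7920+35·5·28=12820; k=2: 1400+9856+35·8·28=19096; k=3: 9460+0+35·44·28=52580 → min 12820 | A₂..A₅: k=2: 0+11872+5·8·9=12232; k=3: 1760+11088+5·44·9=14828; k=4: 7920+0+5·28·9=9180 → min 9180.
Length 5: A₁..A₅: k=1: 0+9180+35·5·9=10755; k=2: 1400+11872+35·8·9=15792; k=3: 9460+11088+35·44·9=34408; k=4: 12820+0+35·28·9=21640 → min 10755.
Optimal order: (A₁·(((A₂·A₃)·A₄)·A₅)) with cost 10755.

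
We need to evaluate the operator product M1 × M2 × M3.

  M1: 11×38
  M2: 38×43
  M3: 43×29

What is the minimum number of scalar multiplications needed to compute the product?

31691

Order (M1 × (M2 × M3)): (M2 × M3): 38×43 by 43×29 → 38×29, cost 38·43·29 = 47386; (M1 × (M2 × M3)): 11×38 by 38×29 → 11×29, cost 11·38·29 = 12122; cumulative 59508. Total 59508.
Order ((M1 × M2) × M3): (M1 × M2): 11×38 by 38×43 → 11×43, cost 11·38·43 = 17974; ((M1 × M2) × M3): 11×43 by 43×29 → 11×29, cost 11·43·29 = 13717; cumulative 31691. Total 31691.
Minimum: 31691.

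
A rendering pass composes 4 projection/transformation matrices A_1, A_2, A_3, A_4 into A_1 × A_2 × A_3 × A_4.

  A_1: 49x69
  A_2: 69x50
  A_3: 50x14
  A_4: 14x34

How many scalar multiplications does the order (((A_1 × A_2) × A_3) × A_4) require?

(A_1 × A_2): 49×69 by 69×50 → 49×50, cost 49·69·50 = 169050
((A_1 × A_2) × A_3): 49×50 by 50×14 → 49×14, cost 49·50·14 = 34300; cumulative 203350
(((A_1 × A_2) × A_3) × A_4): 49×14 by 14×34 → 49×34, cost 49·14·34 = 23324; cumulative 226674
Total: 226674 scalar multiplications.

226674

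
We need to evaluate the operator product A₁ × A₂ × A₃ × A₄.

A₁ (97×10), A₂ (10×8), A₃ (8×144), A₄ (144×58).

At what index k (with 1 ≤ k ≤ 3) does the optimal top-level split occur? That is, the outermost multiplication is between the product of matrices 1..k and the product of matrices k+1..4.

2

Adjacent pairs: A₁A₂ = 97·10·8 = 7760; A₂A₃ = 10·8·144 = 11520; A₃A₄ = 8·144·58 = 66816.
Length 3: A₁..A₃: k=1: 0+11520+97·10·144=151200; k=2: 7760+0+97·8·144=119504 → min 119504 | A₂..A₄: k=2: 0+66816+10·8·58=71456; k=3: 11520+0+10·144·58=95040 → min 71456.
Top-level splits: k=1: (A₁..A₁)·(A₂..A₄) → 0+71456+97·10·58 = 127716; k=2: (A₁..A₂)·(A₃..A₄) → 7760+66816+97·8·58 = 119584; k=3: (A₁..A₃)·(A₄..A₄) → 119504+0+97·144·58 = 929648.
Best split is after A₂, i.e. k = 2.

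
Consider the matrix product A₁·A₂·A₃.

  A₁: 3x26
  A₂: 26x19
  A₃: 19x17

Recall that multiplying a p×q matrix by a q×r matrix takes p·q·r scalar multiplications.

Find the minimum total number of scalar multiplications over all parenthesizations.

2451

Order (A₁·(A₂·A₃)): (A₂·A₃): 26×19 by 19×17 → 26×17, cost 26·19·17 = 8398; (A₁·(A₂·A₃)): 3×26 by 26×17 → 3×17, cost 3·26·17 = 1326; cumulative 9724. Total 9724.
Order ((A₁·A₂)·A₃): (A₁·A₂): 3×26 by 26×19 → 3×19, cost 3·26·19 = 1482; ((A₁·A₂)·A₃): 3×19 by 19×17 → 3×17, cost 3·19·17 = 969; cumulative 2451. Total 2451.
Minimum: 2451.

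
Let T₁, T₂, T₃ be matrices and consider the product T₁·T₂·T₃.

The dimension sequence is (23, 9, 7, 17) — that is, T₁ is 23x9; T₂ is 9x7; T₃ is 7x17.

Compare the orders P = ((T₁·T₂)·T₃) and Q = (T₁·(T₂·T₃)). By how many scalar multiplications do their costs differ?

Order P = ((T₁·T₂)·T₃): (T₁·T₂): 23×9 by 9×7 → 23×7, cost 23·9·7 = 1449; ((T₁·T₂)·T₃): 23×7 by 7×17 → 23×17, cost 23·7·17 = 2737; cumulative 4186. Total 4186.
Order Q = (T₁·(T₂·T₃)): (T₂·T₃): 9×7 by 7×17 → 9×17, cost 9·7·17 = 1071; (T₁·(T₂·T₃)): 23×9 by 9×17 → 23×17, cost 23·9·17 = 3519; cumulative 4590. Total 4590.
Difference: |4186 − 4590| = 404.

404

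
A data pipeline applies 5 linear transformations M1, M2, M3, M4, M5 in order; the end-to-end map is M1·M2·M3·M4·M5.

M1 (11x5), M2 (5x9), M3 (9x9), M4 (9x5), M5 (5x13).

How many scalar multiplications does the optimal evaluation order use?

Adjacent pairs: M1M2 = 11·5·9 = 495; M2M3 = 5·9·9 = 405; M3M4 = 9·9·5 = 405; M4M5 = 9·5·13 = 585.
Length 3: M1..M3: k=1: 0+405+11·5·9=900; k=2: 495+0+11·9·9=1386 → min 900 | M2..M4: k=2: 0+405+5·9·5=630; k=3: 405+0+5·9·5=630 → min 630 | M3..M5: k=3: 0+585+9·9·13=1638; k=4: 405+0+9·5·13=990 → min 990.
Length 4: M1..M4: k=1: 0+630+11·5·5=905; k=2: 495+405+11·9·5=1395; k=3: 900+0+11·9·5=1395 → min 905 | M2..M5: k=2: 0+990+5·9·13=1575; k=3: 405+585+5·9·13=1575; k=4: 630+0+5·5·13=955 → min 955.
Length 5: M1..M5: k=1: 0+955+11·5·13=1670; k=2: 495+990+11·9·13=2772; k=3: 900+585+11·9·13=2772; k=4: 905+0+11·5·13=1620 → min 1620.
Optimal order: ((M1·(M2·(M3·M4)))·M5) with cost 1620.

1620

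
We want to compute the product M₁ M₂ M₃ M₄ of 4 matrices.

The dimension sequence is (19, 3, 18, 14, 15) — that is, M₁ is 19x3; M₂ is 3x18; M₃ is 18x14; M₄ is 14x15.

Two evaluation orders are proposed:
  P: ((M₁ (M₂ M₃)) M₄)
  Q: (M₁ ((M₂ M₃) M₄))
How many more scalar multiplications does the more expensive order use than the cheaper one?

3303

Order P = ((M₁ (M₂ M₃)) M₄): (M₂ M₃): 3×18 by 18×14 → 3×14, cost 3·18·14 = 756; (M₁ (M₂ M₃)): 19×3 by 3×14 → 19×14, cost 19·3·14 = 798; cumulative 1554; ((M₁ (M₂ M₃)) M₄): 19×14 by 14×15 → 19×15, cost 19·14·15 = 3990; cumulative 5544. Total 5544.
Order Q = (M₁ ((M₂ M₃) M₄)): (M₂ M₃): 3×18 by 18×14 → 3×14, cost 3·18·14 = 756; ((M₂ M₃) M₄): 3×14 by 14×15 → 3×15, cost 3·14·15 = 630; cumulative 1386; (M₁ ((M₂ M₃) M₄)): 19×3 by 3×15 → 19×15, cost 19·3·15 = 855; cumulative 2241. Total 2241.
Difference: |5544 − 2241| = 3303.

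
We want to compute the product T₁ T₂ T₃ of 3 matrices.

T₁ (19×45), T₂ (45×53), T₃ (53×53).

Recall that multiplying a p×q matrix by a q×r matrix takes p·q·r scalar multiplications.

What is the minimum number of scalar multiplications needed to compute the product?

98686

Order (T₁ (T₂ T₃)): (T₂ T₃): 45×53 by 53×53 → 45×53, cost 45·53·53 = 126405; (T₁ (T₂ T₃)): 19×45 by 45×53 → 19×53, cost 19·45·53 = 45315; cumulative 171720. Total 171720.
Order ((T₁ T₂) T₃): (T₁ T₂): 19×45 by 45×53 → 19×53, cost 19·45·53 = 45315; ((T₁ T₂) T₃): 19×53 by 53×53 → 19×53, cost 19·53·53 = 53371; cumulative 98686. Total 98686.
Minimum: 98686.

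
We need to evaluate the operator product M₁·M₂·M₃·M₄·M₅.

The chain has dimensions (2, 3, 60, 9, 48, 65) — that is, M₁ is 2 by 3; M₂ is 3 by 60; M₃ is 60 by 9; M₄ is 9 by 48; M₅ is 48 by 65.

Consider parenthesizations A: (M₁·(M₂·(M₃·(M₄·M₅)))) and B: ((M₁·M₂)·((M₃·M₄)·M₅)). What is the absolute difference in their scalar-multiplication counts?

146010

Order A = (M₁·(M₂·(M₃·(M₄·M₅)))): (M₄·M₅): 9×48 by 48×65 → 9×65, cost 9·48·65 = 28080; (M₃·(M₄·M₅)): 60×9 by 9×65 → 60×65, cost 60·9·65 = 35100; cumulative 63180; (M₂·(M₃·(M₄·M₅))): 3×60 by 60×65 → 3×65, cost 3·60·65 = 11700; cumulative 74880; (M₁·(M₂·(M₃·(M₄·M₅)))): 2×3 by 3×65 → 2×65, cost 2·3·65 = 390; cumulative 75270. Total 75270.
Order B = ((M₁·M₂)·((M₃·M₄)·M₅)): (M₁·M₂): 2×3 by 3×60 → 2×60, cost 2·3·60 = 360; (M₃·M₄): 60×9 by 9×48 → 60×48, cost 60·9·48 = 25920; ((M₃·M₄)·M₅): 60×48 by 48×65 → 60×65, cost 60·48·65 = 187200; cumulative 213120; ((M₁·M₂)·((M₃·M₄)·M₅)): 2×60 by 60×65 → 2×65, cost 2·60·65 = 7800; cumulative 221280. Total 221280.
Difference: |75270 − 221280| = 146010.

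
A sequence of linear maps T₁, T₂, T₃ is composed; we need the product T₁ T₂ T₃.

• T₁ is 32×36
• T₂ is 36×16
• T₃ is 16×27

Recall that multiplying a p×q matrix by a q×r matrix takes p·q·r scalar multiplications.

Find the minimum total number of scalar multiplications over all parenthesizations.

Order (T₁ (T₂ T₃)): (T₂ T₃): 36×16 by 16×27 → 36×27, cost 36·16·27 = 15552; (T₁ (T₂ T₃)): 32×36 by 36×27 → 32×27, cost 32·36·27 = 31104; cumulative 46656. Total 46656.
Order ((T₁ T₂) T₃): (T₁ T₂): 32×36 by 36×16 → 32×16, cost 32·36·16 = 18432; ((T₁ T₂) T₃): 32×16 by 16×27 → 32×27, cost 32·16·27 = 13824; cumulative 32256. Total 32256.
Minimum: 32256.

32256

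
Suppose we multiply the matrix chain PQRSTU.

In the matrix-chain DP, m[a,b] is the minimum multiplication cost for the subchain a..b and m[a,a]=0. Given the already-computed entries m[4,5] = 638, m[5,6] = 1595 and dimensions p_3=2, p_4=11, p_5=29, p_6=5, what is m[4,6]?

928

m[4,6] = min over k∈[4,5] of m[4,k]+m[k+1,6]+p_{3}·p_k·p_{6}.
k=4: 0 + 1595 + 2·11·5 = 1705; k=5: 638 + 0 + 2·29·5 = 928.
Minimum: 928 at k=5.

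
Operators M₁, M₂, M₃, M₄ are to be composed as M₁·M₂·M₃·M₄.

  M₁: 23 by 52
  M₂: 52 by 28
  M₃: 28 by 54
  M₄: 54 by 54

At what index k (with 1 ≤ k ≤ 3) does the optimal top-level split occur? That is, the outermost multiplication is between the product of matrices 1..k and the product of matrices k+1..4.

3

Adjacent pairs: M₁M₂ = 23·52·28 = 33488; M₂M₃ = 52·28·54 = 78624; M₃M₄ = 28·54·54 = 81648.
Length 3: M₁..M₃: k=1: 0+78624+23·52·54=143208; k=2: 33488+0+23·28·54=68264 → min 68264 | M₂..M₄: k=2: 0+81648+52·28·54=160272; k=3: 78624+0+52·54·54=230256 → min 160272.
Top-level splits: k=1: (M₁..M₁)·(M₂..M₄) → 0+160272+23·52·54 = 224856; k=2: (M₁..M₂)·(M₃..M₄) → 33488+81648+23·28·54 = 149912; k=3: (M₁..M₃)·(M₄..M₄) → 68264+0+23·54·54 = 135332.
Best split is after M₃, i.e. k = 3.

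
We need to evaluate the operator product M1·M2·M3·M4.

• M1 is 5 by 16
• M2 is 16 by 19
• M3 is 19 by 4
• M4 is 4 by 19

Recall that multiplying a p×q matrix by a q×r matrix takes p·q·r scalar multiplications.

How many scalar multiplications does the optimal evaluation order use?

Adjacent pairs: M1M2 = 5·16·19 = 1520; M2M3 = 16·19·4 = 1216; M3M4 = 19·4·19 = 1444.
Length 3: M1..M3: k=1: 0+1216+5·16·4=1536; k=2: 1520+0+5·19·4=1900 → min 1536 | M2..M4: k=2: 0+1444+16·19·19=7220; k=3: 1216+0+16·4·19=2432 → min 2432.
Length 4: M1..M4: k=1: 0+2432+5·16·19=3952; k=2: 1520+1444+5·19·19=4769; k=3: 1536+0+5·4·19=1916 → min 1916.
Optimal order: ((M1·(M2·M3))·M4) with cost 1916.

1916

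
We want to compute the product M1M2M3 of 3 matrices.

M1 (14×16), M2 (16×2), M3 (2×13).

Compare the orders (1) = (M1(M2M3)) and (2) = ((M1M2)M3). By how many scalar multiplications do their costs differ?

Order (1) = (M1(M2M3)): (M2M3): 16×2 by 2×13 → 16×13, cost 16·2·13 = 416; (M1(M2M3)): 14×16 by 16×13 → 14×13, cost 14·16·13 = 2912; cumulative 3328. Total 3328.
Order (2) = ((M1M2)M3): (M1M2): 14×16 by 16×2 → 14×2, cost 14·16·2 = 448; ((M1M2)M3): 14×2 by 2×13 → 14×13, cost 14·2·13 = 364; cumulative 812. Total 812.
Difference: |3328 − 812| = 2516.

2516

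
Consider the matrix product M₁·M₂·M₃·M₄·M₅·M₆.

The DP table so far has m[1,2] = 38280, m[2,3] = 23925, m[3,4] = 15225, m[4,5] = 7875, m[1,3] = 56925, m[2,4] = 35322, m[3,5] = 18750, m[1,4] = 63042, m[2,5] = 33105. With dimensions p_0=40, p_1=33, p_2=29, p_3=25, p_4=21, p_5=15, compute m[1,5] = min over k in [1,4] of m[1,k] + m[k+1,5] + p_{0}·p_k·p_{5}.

m[1,5] = min over k∈[1,4] of m[1,k]+m[k+1,5]+p_{0}·p_k·p_{5}.
k=1: 0 + 33105 + 40·33·15 = 52905; k=2: 38280 + 18750 + 40·29·15 = 74430; k=3: 56925 + 7875 + 40·25·15 = 79800; k=4: 63042 + 0 + 40·21·15 = 75642.
Minimum: 52905 at k=1.

52905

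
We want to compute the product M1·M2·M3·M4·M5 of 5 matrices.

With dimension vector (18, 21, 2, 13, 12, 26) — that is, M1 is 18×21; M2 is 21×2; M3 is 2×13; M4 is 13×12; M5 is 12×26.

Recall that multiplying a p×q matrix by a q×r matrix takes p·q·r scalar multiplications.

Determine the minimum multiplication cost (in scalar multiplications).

Adjacent pairs: M1M2 = 18·21·2 = 756; M2M3 = 21·2·13 = 546; M3M4 = 2·13·12 = 312; M4M5 = 13·12·26 = 4056.
Length 3: M1..M3: k=1: 0+546+18·21·13=5460; k=2: 756+0+18·2·13=1224 → min 1224 | M2..M4: k=2: 0+312+21·2·12=816; k=3: 546+0+21·13·12=3822 → min 816 | M3..M5: k=3: 0+4056+2·13·26=4732; k=4: 312+0+2·12·26=936 → min 936.
Length 4: M1..M4: k=1: 0+816+18·21·12=5352; k=2: 756+312+18·2·12=1500; k=3: 1224+0+18·13·12=4032 → min 1500 | M2..M5: k=2: 0+936+21·2·26=2028; k=3: 546+4056+21·13·26=11700; k=4: 816+0+21·12·26=7368 → min 2028.
Length 5: M1..M5: k=1: 0+2028+18·21·26=11856; k=2: 756+936+18·2·26=2628; k=3: 1224+4056+18·13·26=11364; k=4: 1500+0+18·12·26=7116 → min 2628.
Optimal order: ((M1·M2)·((M3·M4)·M5)) with cost 2628.

2628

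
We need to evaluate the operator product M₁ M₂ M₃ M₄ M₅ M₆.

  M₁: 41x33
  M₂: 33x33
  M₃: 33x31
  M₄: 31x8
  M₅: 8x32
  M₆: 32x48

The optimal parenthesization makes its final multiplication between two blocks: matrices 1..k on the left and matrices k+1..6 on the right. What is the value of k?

4

Adjacent pairs: M₁M₂ = 41·33·33 = 44649; M₂M₃ = 33·33·31 = 33759; M₃M₄ = 33·31·8 = 8184; M₄M₅ = 31·8·32 = 7936; M₅M₆ = 8·32·48 = 12288.
Length 3: M₁..M₃: k=1: 0+33759+41·33·31=75702; k=2: 44649+0+41·33·31=86592 → min 75702 | M₂..M₄: k=2: 0+8184+33·33·8=16896; k=3: 33759+0+33·31·8=41943 → min 16896 | M₃..M₅: k=3: 0+7936+33·31·32=40672; k=4: 8184+0+33·8·32=16632 → min 16632 | M₄..M₆: k=4: 0+12288+31·8·48=24192; k=5: 7936+0+31·32·48=55552 → min 24192.
Length 4: M₁..M₄: k=1: 0+16896+41·33·8=27720; k=2: 44649+8184+41·33·8=63657; k=3: 75702+0+41·31·8=85870 → min 27720 | M₂..M₅: k=2: 0+16632+33·33·32=51480; k=3: 33759+7936+33·31·32=74431; k=4: 16896+0+33·8·32=25344 → min 25344 | M₃..M₆: k=3: 0+24192+33·31·48=73296; k=4: 8184+12288+33·8·48=33144; k=5: 16632+0+33·32·48=67320 → min 33144.
Length 5: M₁..M₅: k=1: 0+25344+41·33·32=68640; k=2: 44649+16632+41·33·32=104577; k=3: 75702+7936+41·31·32=124310; k=4: 27720+0+41·8·32=38216 → min 38216 | M₂..M₆: k=2: 0+33144+33·33·48=85416; k=3: 33759+24192+33·31·48=107055; k=4: 16896+12288+33·8·48=41856; k=5: 25344+0+33·32·48=76032 → min 41856.
Top-level splits: k=1: (M₁..M₁)·(M₂..M₆) → 0+41856+41·33·48 = 106800; k=2: (M₁..M₂)·(M₃..M₆) → 44649+33144+41·33·48 = 142737; k=3: (M₁..M₃)·(M₄..M₆) → 75702+24192+41·31·48 = 160902; k=4: (M₁..M₄)·(M₅..M₆) → 27720+12288+41·8·48 = 55752; k=5: (M₁..M₅)·(M₆..M₆) → 38216+0+41·32·48 = 101192.
Best split is after M₄, i.e. k = 4.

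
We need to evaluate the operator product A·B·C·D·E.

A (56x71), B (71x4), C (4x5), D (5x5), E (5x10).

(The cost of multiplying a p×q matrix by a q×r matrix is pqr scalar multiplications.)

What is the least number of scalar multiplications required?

18444

Adjacent pairs: AB = 56·71·4 = 15904; BC = 71·4·5 = 1420; CD = 4·5·5 = 100; DE = 5·5·10 = 250.
Length 3: A..C: k=1: 0+1420+56·71·5=21300; k=2: 15904+0+56·4·5=17024 → min 17024 | B..D: k=2: 0+100+71·4·5=1520; k=3: 1420+0+71·5·5=3195 → min 1520 | C..E: k=3: 0+250+4·5·10=450; k=4: 100+0+4·5·10=300 → min 300.
Length 4: A..D: k=1: 0+1520+56·71·5=21400; k=2: 15904+100+56·4·5=17124; k=3: 17024+0+56·5·5=18424 → min 17124 | B..E: k=2: 0+300+71·4·10=3140; k=3: 1420+250+71·5·10=5220; k=4: 1520+0+71·5·10=5070 → min 3140.
Length 5: A..E: k=1: 0+3140+56·71·10=42900; k=2: 15904+300+56·4·10=18444; k=3: 17024+250+56·5·10=20074; k=4: 17124+0+56·5·10=19924 → min 18444.
Optimal order: ((A·B)·((C·D)·E)) with cost 18444.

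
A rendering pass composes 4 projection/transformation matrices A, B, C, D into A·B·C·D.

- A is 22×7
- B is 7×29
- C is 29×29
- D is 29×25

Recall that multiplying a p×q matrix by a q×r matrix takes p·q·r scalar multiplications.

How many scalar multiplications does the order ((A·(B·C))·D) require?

(B·C): 7×29 by 29×29 → 7×29, cost 7·29·29 = 5887
(A·(B·C)): 22×7 by 7×29 → 22×29, cost 22·7·29 = 4466; cumulative 10353
((A·(B·C))·D): 22×29 by 29×25 → 22×25, cost 22·29·25 = 15950; cumulative 26303
Total: 26303 scalar multiplications.

26303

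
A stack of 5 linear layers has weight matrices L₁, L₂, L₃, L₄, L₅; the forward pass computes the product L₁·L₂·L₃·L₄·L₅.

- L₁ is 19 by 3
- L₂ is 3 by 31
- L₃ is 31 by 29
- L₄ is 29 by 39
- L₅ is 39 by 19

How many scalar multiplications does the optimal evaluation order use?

Adjacent pairs: L₁L₂ = 19·3·31 = 1767; L₂L₃ = 3·31·29 = 2697; L₃L₄ = 31·29·39 = 35061; L₄L₅ = 29·39·19 = 21489.
Length 3: L₁..L₃: k=1: 0+2697+19·3·29=4350; k=2: 1767+0+19·31·29=18848 → min 4350 | L₂..L₄: k=2: 0+35061+3·31·39=38688; k=3: 2697+0+3·29·39=6090 → min 6090 | L₃..L₅: k=3: 0+21489+31·29·19=38570; k=4: 35061+0+31·39·19=58032 → min 38570.
Length 4: L₁..L₄: k=1: 0+6090+19·3·39=8313; k=2: 1767+35061+19·31·39=59799; k=3: 4350+0+19·29·39=25839 → min 8313 | L₂..L₅: k=2: 0+38570+3·31·19=40337; k=3: 2697+21489+3·29·19=25839; k=4: 6090+0+3·39·19=8313 → min 8313.
Length 5: L₁..L₅: k=1: 0+8313+19·3·19=9396; k=2: 1767+38570+19·31·19=51528; k=3: 4350+21489+19·29·19=36308; k=4: 8313+0+19·39·19=22392 → min 9396.
Optimal order: (L₁·(((L₂·L₃)·L₄)·L₅)) with cost 9396.

9396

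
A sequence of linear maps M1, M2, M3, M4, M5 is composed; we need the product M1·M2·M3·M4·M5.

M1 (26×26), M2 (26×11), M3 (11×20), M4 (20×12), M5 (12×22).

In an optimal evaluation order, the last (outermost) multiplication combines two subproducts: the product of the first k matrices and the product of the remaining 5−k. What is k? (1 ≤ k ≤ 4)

2

Adjacent pairs: M1M2 = 26·26·11 = 7436; M2M3 = 26·11·20 = 5720; M3M4 = 11·20·12 = 2640; M4M5 = 20·12·22 = 5280.
Length 3: M1..M3: k=1: 0+5720+26·26·20=19240; k=2: 7436+0+26·11·20=13156 → min 13156 | M2..M4: k=2: 0+2640+26·11·12=6072; k=3: 5720+0+26·20·12=11960 → min 6072 | M3..M5: k=3: 0+5280+11·20·22=10120; k=4: 2640+0+11·12·22=5544 → min 5544.
Length 4: M1..M4: k=1: 0+6072+26·26·12=14184; k=2: 7436+2640+26·11·12=13508; k=3: 13156+0+26·20·12=19396 → min 13508 | M2..M5: k=2: 0+5544+26·11·22=11836; k=3: 5720+5280+26·20·22=22440; k=4: 6072+0+26·12·22=12936 → min 11836.
Top-level splits: k=1: (M1..M1)·(M2..M5) → 0+11836+26·26·22 = 26708; k=2: (M1..M2)·(M3..M5) → 7436+5544+26·11·22 = 19272; k=3: (M1..M3)·(M4..M5) → 13156+5280+26·20·22 = 29876; k=4: (M1..M4)·(M5..M5) → 13508+0+26·12·22 = 20372.
Best split is after M2, i.e. k = 2.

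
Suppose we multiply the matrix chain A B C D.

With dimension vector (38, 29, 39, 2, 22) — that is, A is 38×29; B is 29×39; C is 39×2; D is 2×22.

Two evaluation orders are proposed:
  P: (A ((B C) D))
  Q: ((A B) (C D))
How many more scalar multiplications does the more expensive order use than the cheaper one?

Order P = (A ((B C) D)): (B C): 29×39 by 39×2 → 29×2, cost 29·39·2 = 2262; ((B C) D): 29×2 by 2×22 → 29×22, cost 29·2·22 = 1276; cumulative 3538; (A ((B C) D)): 38×29 by 29×22 → 38×22, cost 38·29·22 = 24244; cumulative 27782. Total 27782.
Order Q = ((A B) (C D)): (A B): 38×29 by 29×39 → 38×39, cost 38·29·39 = 42978; (C D): 39×2 by 2×22 → 39×22, cost 39·2·22 = 1716; ((A B) (C D)): 38×39 by 39×22 → 38×22, cost 38·39·22 = 32604; cumulative 77298. Total 77298.
Difference: |27782 − 77298| = 49516.

49516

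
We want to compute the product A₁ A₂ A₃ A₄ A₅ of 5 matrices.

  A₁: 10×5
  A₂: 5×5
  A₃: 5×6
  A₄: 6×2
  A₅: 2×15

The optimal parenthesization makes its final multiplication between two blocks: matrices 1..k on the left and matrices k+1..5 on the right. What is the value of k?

Adjacent pairs: A₁A₂ = 10·5·5 = 250; A₂A₃ = 5·5·6 = 150; A₃A₄ = 5·6·2 = 60; A₄A₅ = 6·2·15 = 180.
Length 3: A₁..A₃: k=1: 0+150+10·5·6=450; k=2: 250+0+10·5·6=550 → min 450 | A₂..A₄: k=2: 0+60+5·5·2=110; k=3: 150+0+5·6·2=210 → min 110 | A₃..A₅: k=3: 0+180+5·6·15=630; k=4: 60+0+5·2·15=210 → min 210.
Length 4: A₁..A₄: k=1: 0+110+10·5·2=210; k=2: 250+60+10·5·2=410; k=3: 450+0+10·6·2=570 → min 210 | A₂..A₅: k=2: 0+210+5·5·15=585; k=3: 150+180+5·6·15=780; k=4: 110+0+5·2·15=260 → min 260.
Top-level splits: k=1: (A₁..A₁)·(A₂..A₅) → 0+260+10·5·15 = 1010; k=2: (A₁..A₂)·(A₃..A₅) → 250+210+10·5·15 = 1210; k=3: (A₁..A₃)·(A₄..A₅) → 450+180+10·6·15 = 1530; k=4: (A₁..A₄)·(A₅..A₅) → 210+0+10·2·15 = 510.
Best split is after A₄, i.e. k = 4.

4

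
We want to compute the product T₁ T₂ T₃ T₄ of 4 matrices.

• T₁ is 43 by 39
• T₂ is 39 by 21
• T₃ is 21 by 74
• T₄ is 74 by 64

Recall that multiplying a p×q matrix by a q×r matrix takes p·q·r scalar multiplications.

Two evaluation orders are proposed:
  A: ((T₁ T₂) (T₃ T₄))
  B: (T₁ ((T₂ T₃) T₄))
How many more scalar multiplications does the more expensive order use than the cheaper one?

Order A = ((T₁ T₂) (T₃ T₄)): (T₁ T₂): 43×39 by 39×21 → 43×21, cost 43·39·21 = 35217; (T₃ T₄): 21×74 by 74×64 → 21×64, cost 21·74·64 = 99456; ((T₁ T₂) (T₃ T₄)): 43×21 by 21×64 → 43×64, cost 43·21·64 = 57792; cumulative 192465. Total 192465.
Order B = (T₁ ((T₂ T₃) T₄)): (T₂ T₃): 39×21 by 21×74 → 39×74, cost 39·21·74 = 60606; ((T₂ T₃) T₄): 39×74 by 74×64 → 39×64, cost 39·74·64 = 184704; cumulative 245310; (T₁ ((T₂ T₃) T₄)): 43×39 by 39×64 → 43×64, cost 43·39·64 = 107328; cumulative 352638. Total 352638.
Difference: |192465 − 352638| = 160173.

160173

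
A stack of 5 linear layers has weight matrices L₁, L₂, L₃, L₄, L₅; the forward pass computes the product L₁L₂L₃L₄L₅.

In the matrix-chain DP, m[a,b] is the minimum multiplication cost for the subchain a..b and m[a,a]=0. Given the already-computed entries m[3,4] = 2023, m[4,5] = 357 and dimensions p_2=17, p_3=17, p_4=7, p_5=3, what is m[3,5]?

m[3,5] = min over k∈[3,4] of m[3,k]+m[k+1,5]+p_{2}·p_k·p_{5}.
k=3: 0 + 357 + 17·17·3 = 1224; k=4: 2023 + 0 + 17·7·3 = 2380.
Minimum: 1224 at k=3.

1224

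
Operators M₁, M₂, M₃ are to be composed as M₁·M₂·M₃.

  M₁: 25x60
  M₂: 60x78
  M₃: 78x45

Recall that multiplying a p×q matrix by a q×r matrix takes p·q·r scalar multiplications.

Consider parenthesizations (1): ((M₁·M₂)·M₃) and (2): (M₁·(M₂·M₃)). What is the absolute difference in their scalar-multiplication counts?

Order (1) = ((M₁·M₂)·M₃): (M₁·M₂): 25×60 by 60×78 → 25×78, cost 25·60·78 = 117000; ((M₁·M₂)·M₃): 25×78 by 78×45 → 25×45, cost 25·78·45 = 87750; cumulative 204750. Total 204750.
Order (2) = (M₁·(M₂·M₃)): (M₂·M₃): 60×78 by 78×45 → 60×45, cost 60·78·45 = 210600; (M₁·(M₂·M₃)): 25×60 by 60×45 → 25×45, cost 25·60·45 = 67500; cumulative 278100. Total 278100.
Difference: |204750 − 278100| = 73350.

73350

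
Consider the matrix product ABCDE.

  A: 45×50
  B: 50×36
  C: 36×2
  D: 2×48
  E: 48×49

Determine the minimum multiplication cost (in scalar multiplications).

Adjacent pairs: AB = 45·50·36 = 81000; BC = 50·36·2 = 3600; CD = 36·2·48 = 3456; DE = 2·48·49 = 4704.
Length 3: A..C: k=1: 0+3600+45·50·2=8100; k=2: 81000+0+45·36·2=84240 → min 8100 | B..D: k=2: 0+3456+50·36·48=89856; k=3: 3600+0+50·2·48=8400 → min 8400 | C..E: k=3: 0+4704+36·2·49=8232; k=4: 3456+0+36·48·49=88128 → min 8232.
Length 4: A..D: k=1: 0+8400+45·50·48=116400; k=2: 81000+3456+45·36·48=162216; k=3: 8100+0+45·2·48=12420 → min 12420 | B..E: k=2: 0+8232+50·36·49=96432; k=3: 3600+4704+50·2·49=13204; k=4: 8400+0+50·48·49=126000 → min 13204.
Length 5: A..E: k=1: 0+13204+45·50·49=123454; k=2: 81000+8232+45·36·49=168612; k=3: 8100+4704+45·2·49=17214; k=4: 12420+0+45·48·49=118260 → min 17214.
Optimal order: ((A(BC))(DE)) with cost 17214.

17214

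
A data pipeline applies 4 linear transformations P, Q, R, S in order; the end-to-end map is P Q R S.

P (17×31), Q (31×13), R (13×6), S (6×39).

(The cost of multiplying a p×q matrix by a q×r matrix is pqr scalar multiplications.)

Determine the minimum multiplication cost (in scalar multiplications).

9558

Adjacent pairs: PQ = 17·31·13 = 6851; QR = 31·13·6 = 2418; RS = 13·6·39 = 3042.
Length 3: P..R: k=1: 0+2418+17·31·6=5580; k=2: 6851+0+17·13·6=8177 → min 5580 | Q..S: k=2: 0+3042+31·13·39=18759; k=3: 2418+0+31·6·39=9672 → min 9672.
Length 4: P..S: k=1: 0+9672+17·31·39=30225; k=2: 6851+3042+17·13·39=18512; k=3: 5580+0+17·6·39=9558 → min 9558.
Optimal order: ((P (Q R)) S) with cost 9558.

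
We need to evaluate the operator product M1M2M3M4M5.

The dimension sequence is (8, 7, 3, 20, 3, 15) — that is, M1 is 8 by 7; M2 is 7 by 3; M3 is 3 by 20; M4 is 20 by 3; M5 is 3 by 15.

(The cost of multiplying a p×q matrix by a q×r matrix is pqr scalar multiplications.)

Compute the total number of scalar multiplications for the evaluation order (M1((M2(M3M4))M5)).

(M3M4): 3×20 by 20×3 → 3×3, cost 3·20·3 = 180
(M2(M3M4)): 7×3 by 3×3 → 7×3, cost 7·3·3 = 63; cumulative 243
((M2(M3M4))M5): 7×3 by 3×15 → 7×15, cost 7·3·15 = 315; cumulative 558
(M1((M2(M3M4))M5)): 8×7 by 7×15 → 8×15, cost 8·7·15 = 840; cumulative 1398
Total: 1398 scalar multiplications.

1398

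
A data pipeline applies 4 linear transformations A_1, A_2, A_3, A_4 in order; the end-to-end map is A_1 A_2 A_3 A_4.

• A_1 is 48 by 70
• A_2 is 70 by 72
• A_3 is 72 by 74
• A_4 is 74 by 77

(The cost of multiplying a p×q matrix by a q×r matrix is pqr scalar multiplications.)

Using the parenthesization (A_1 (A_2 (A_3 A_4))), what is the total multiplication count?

(A_3 A_4): 72×74 by 74×77 → 72×77, cost 72·74·77 = 410256
(A_2 (A_3 A_4)): 70×72 by 72×77 → 70×77, cost 70·72·77 = 388080; cumulative 798336
(A_1 (A_2 (A_3 A_4))): 48×70 by 70×77 → 48×77, cost 48·70·77 = 258720; cumulative 1057056
Total: 1057056 scalar multiplications.

1057056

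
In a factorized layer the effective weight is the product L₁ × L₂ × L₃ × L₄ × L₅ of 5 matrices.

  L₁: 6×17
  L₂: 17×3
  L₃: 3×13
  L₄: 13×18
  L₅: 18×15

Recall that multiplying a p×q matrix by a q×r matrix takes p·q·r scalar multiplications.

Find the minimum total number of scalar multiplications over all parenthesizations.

2088

Adjacent pairs: L₁L₂ = 6·17·3 = 306; L₂L₃ = 17·3·13 = 663; L₃L₄ = 3·13·18 = 702; L₄L₅ = 13·18·15 = 3510.
Length 3: L₁..L₃: k=1: 0+663+6·17·13=1989; k=2: 306+0+6·3·13=540 → min 540 | L₂..L₄: k=2: 0+702+17·3·18=1620; k=3: 663+0+17·13·18=4641 → min 1620 | L₃..L₅: k=3: 0+3510+3·13·15=4095; k=4: 702+0+3·18·15=1512 → min 1512.
Length 4: L₁..L₄: k=1: 0+1620+6·17·18=3456; k=2: 306+702+6·3·18=1332; k=3: 540+0+6·13·18=1944 → min 1332 | L₂..L₅: k=2: 0+1512+17·3·15=2277; k=3: 663+3510+17·13·15=7488; k=4: 1620+0+17·18·15=6210 → min 2277.
Length 5: L₁..L₅: k=1: 0+2277+6·17·15=3807; k=2: 306+1512+6·3·15=2088; k=3: 540+3510+6·13·15=5220; k=4: 1332+0+6·18·15=2952 → min 2088.
Optimal order: ((L₁ × L₂) × ((L₃ × L₄) × L₅)) with cost 2088.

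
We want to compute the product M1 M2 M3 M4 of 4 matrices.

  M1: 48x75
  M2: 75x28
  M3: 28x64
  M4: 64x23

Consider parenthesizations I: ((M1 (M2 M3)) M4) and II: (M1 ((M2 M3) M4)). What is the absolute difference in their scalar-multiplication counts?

107856

Order I = ((M1 (M2 M3)) M4): (M2 M3): 75×28 by 28×64 → 75×64, cost 75·28·64 = 134400; (M1 (M2 M3)): 48×75 by 75×64 → 48×64, cost 48·75·64 = 230400; cumulative 364800; ((M1 (M2 M3)) M4): 48×64 by 64×23 → 48×23, cost 48·64·23 = 70656; cumulative 435456. Total 435456.
Order II = (M1 ((M2 M3) M4)): (M2 M3): 75×28 by 28×64 → 75×64, cost 75·28·64 = 134400; ((M2 M3) M4): 75×64 by 64×23 → 75×23, cost 75·64·23 = 110400; cumulative 244800; (M1 ((M2 M3) M4)): 48×75 by 75×23 → 48×23, cost 48·75·23 = 82800; cumulative 327600. Total 327600.
Difference: |435456 − 327600| = 107856.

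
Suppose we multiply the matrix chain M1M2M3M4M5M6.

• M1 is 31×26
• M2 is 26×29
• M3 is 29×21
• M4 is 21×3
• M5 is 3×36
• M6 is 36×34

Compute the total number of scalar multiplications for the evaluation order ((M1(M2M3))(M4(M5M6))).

(M2M3): 26×29 by 29×21 → 26×21, cost 26·29·21 = 15834
(M1(M2M3)): 31×26 by 26×21 → 31×21, cost 31·26·21 = 16926; cumulative 32760
(M5M6): 3×36 by 36×34 → 3×34, cost 3·36·34 = 3672
(M4(M5M6)): 21×3 by 3×34 → 21×34, cost 21·3·34 = 2142; cumulative 5814
((M1(M2M3))(M4(M5M6))): 31×21 by 21×34 → 31×34, cost 31·21·34 = 22134; cumulative 60708
Total: 60708 scalar multiplications.

60708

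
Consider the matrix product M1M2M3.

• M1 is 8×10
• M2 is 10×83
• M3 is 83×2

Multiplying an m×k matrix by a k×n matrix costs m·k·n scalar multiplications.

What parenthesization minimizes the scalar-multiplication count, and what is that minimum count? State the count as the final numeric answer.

1820

(M1(M2M3)): cost 1820.
((M1M2)M3): cost 7968.
Optimal: (M1(M2M3)) with cost 1820.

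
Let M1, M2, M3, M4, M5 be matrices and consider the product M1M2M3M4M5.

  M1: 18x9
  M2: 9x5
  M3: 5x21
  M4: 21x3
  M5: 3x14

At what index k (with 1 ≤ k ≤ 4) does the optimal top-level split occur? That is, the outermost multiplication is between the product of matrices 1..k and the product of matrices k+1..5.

4

Adjacent pairs: M1M2 = 18·9·5 = 810; M2M3 = 9·5·21 = 945; M3M4 = 5·21·3 = 315; M4M5 = 21·3·14 = 882.
Length 3: M1..M3: k=1: 0+945+18·9·21=4347; k=2: 810+0+18·5·21=2700 → min 2700 | M2..M4: k=2: 0+315+9·5·3=450; k=3: 945+0+9·21·3=1512 → min 450 | M3..M5: k=3: 0+882+5·21·14=2352; k=4: 315+0+5·3·14=525 → min 525.
Length 4: M1..M4: k=1: 0+450+18·9·3=936; k=2: 810+315+18·5·3=1395; k=3: 2700+0+18·21·3=3834 → min 936 | M2..M5: k=2: 0+525+9·5·14=1155; k=3: 945+882+9·21·14=4473; k=4: 450+0+9·3·14=828 → min 828.
Top-level splits: k=1: (M1..M1)·(M2..M5) → 0+828+18·9·14 = 3096; k=2: (M1..M2)·(M3..M5) → 810+525+18·5·14 = 2595; k=3: (M1..M3)·(M4..M5) → 2700+882+18·21·14 = 8874; k=4: (M1..M4)·(M5..M5) → 936+0+18·3·14 = 1692.
Best split is after M4, i.e. k = 4.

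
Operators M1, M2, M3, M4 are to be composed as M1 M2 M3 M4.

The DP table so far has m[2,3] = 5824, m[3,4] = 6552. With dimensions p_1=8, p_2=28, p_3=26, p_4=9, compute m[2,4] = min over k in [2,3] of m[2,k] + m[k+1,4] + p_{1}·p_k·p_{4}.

7696

m[2,4] = min over k∈[2,3] of m[2,k]+m[k+1,4]+p_{1}·p_k·p_{4}.
k=2: 0 + 6552 + 8·28·9 = 8568; k=3: 5824 + 0 + 8·26·9 = 7696.
Minimum: 7696 at k=3.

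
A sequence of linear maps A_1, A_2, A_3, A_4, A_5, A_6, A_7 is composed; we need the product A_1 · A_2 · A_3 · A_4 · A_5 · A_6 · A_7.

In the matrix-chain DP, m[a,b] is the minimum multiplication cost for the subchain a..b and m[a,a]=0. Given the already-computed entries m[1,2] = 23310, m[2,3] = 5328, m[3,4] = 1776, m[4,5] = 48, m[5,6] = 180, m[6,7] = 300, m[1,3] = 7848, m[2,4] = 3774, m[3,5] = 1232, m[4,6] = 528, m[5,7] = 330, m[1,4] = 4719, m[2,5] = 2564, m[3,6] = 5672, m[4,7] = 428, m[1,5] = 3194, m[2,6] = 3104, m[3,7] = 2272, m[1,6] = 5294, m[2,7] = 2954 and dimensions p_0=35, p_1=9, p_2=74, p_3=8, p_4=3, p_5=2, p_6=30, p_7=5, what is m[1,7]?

3844

m[1,7] = min over k∈[1,6] of m[1,k]+m[k+1,7]+p_{0}·p_k·p_{7}.
k=1: 0 + 2954 + 35·9·5 = 4529; k=2: 23310 + 2272 + 35·74·5 = 38532; k=3: 7848 + 428 + 35·8·5 = 9676; k=4: 4719 + 330 + 35·3·5 = 5574; k=5: 3194 + 300 + 35·2·5 = 3844; k=6: 5294 + 0 + 35·30·5 = 10544.
Minimum: 3844 at k=5.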